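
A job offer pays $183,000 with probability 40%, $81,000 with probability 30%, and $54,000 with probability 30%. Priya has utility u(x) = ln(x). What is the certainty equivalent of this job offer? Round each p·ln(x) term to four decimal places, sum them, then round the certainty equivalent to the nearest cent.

E[u] = 0.4·ln(183000) + 0.3·ln(81000) + 0.3·ln(54000) = 4.8469 + 3.3907 + 3.2690 = 11.5066
CE = e^11.5066 ≈ 99369.45

$99,369.45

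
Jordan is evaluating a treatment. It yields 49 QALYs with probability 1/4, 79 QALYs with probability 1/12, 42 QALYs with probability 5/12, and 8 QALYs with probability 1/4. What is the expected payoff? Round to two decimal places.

EV = 1/4 × 49 + 1/12 × 79 + 5/12 × 42 + 1/4 × 8 = 12.25 + 6.5833 + 17.5 + 2 = 38.3333

38.33 QALYs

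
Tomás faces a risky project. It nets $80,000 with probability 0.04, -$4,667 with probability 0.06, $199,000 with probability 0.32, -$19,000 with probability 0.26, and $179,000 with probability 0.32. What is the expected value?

EV = 0.04 × 80000 + 0.06 × (-4667) + 0.32 × 199000 + 0.26 × (-19000) + 0.32 × 179000 = 3200 − 280.02 + 63680 − 4940 + 57280 = 118939.98

$118,939.98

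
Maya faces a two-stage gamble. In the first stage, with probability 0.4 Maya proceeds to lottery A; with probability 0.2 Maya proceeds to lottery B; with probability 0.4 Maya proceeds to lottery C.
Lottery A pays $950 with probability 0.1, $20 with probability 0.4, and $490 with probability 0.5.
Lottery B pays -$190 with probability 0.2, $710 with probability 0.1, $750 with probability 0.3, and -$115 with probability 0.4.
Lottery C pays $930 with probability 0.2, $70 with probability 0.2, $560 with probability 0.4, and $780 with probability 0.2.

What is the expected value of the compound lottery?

EV(A) = 0.1 × 950 + 0.4 × 20 + 0.5 × 490 = 95 + 8 + 245 = 348
EV(B) = 0.2 × (-190) + 0.1 × 710 + 0.3 × 750 + 0.4 × (-115) = -38 + 71 + 225 − 46 = 212
EV(C) = 0.2 × 930 + 0.2 × 70 + 0.4 × 560 + 0.2 × 780 = 186 + 14 + 224 + 156 = 580
Overall = 0.4 × 348 + 0.2 × 212 + 0.4 × 580 = 139.2 + 42.4 + 232 = 413.6

$413.60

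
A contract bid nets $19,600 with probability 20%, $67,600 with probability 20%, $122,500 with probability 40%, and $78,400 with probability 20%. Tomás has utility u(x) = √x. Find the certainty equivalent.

$76,176

E[u] = 0.2·√19600 + 0.2·√67600 + 0.4·√122500 + 0.2·√78400 = 0.2·140 + 0.2·260 + 0.4·350 + 0.2·280 = 276
CE = (276)² = 76176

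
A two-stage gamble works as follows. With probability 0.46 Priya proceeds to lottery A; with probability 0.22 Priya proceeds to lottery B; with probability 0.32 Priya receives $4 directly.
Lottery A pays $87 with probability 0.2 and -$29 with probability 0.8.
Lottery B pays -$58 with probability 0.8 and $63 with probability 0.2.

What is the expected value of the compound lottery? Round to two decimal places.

-$8.82

EV(A) = 0.2 × 87 + 0.8 × (-29) = 17.4 − 23.2 = -5.8
EV(B) = 0.8 × (-58) + 0.2 × 63 = -46.4 + 12.6 = -33.8
Branch C: 4 (certain)
Overall = 0.46 × (-5.8) + 0.22 × (-33.8) + 0.32 × 4 = -2.668 − 7.436 + 1.28 = -8.824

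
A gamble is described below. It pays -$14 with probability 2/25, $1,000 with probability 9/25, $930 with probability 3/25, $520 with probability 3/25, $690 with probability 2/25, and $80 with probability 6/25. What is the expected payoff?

EV = 2/25 × (-14) + 9/25 × 1000 + 3/25 × 930 + 3/25 × 520 + 2/25 × 690 + 6/25 × 80 = -1.12 + 360 + 111.6 + 62.4 + 55.2 + 19.2 = 607.28

$607.28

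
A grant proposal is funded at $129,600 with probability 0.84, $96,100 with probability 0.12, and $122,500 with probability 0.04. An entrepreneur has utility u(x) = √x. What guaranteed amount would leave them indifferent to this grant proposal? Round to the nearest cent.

E[u] = 0.84·√129600 + 0.12·√96100 + 0.04·√122500 = 0.84·360 + 0.12·310 + 0.04·350 = 353.6
CE = (353.6)² = 125032.96

$125,032.96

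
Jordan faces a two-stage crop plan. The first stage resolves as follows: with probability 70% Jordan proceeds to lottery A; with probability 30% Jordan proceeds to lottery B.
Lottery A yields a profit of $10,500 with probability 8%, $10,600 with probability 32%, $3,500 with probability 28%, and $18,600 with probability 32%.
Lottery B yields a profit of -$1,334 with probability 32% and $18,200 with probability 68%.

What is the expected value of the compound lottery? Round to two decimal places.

EV(A) = 0.08 × 10500 + 0.32 × 10600 + 0.28 × 3500 + 0.32 × 18600 = 840 + 3392 + 980 + 5952 = 11164
EV(B) = 0.32 × (-1334) + 0.68 × 18200 = -426.88 + 12376 = 11949.12
Overall = 0.7 × 11164 + 0.3 × 11949.12 = 7814.8 + 3584.736 = 11399.536

$11,399.54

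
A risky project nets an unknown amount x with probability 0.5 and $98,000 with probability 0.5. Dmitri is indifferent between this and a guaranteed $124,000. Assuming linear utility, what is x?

0.5·x + 0.5·98000 = 124000
0.5·x = 124000 − 49000 = 75000
x = 75000 / 0.5 = 150000

x = $150,000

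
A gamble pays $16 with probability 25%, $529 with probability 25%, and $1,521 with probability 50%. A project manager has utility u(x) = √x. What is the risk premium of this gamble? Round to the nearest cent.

E[u] = 0.25·√16 + 0.25·√529 + 0.5·√1521 = 0.25·4 + 0.25·23 + 0.5·39 = 26.25
CE = (26.25)² = 689.0625
Risk premium = EV − CE = 896.75 − 689.0625 = 207.6875

$207.69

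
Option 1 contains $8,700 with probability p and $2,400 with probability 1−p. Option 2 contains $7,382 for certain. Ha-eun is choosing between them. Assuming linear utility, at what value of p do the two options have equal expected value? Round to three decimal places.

p·8700 + (1−p)·2400 = 7382
6300p + 2400 = 7382
p = (7382 − 2400) / 6300

p = 0.791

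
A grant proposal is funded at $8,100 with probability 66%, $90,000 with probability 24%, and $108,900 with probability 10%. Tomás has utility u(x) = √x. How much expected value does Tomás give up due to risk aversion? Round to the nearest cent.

$10,808.64

E[u] = 0.66·√8100 + 0.24·√90000 + 0.1·√108900 = 0.66·90 + 0.24·300 + 0.1·330 = 164.4
CE = (164.4)² = 27027.36
Risk premium = EV − CE = 37836 − 27027.36 = 10808.64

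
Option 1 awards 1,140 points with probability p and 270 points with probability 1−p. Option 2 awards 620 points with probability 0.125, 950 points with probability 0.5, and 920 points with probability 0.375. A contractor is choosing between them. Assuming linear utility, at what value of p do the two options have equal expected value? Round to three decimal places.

p = 0.721

EV(Option 2) = 0.125 × 620 + 0.5 × 950 + 0.375 × 920 = 77.5 + 475 + 345 = 897.5
p·1140 + (1−p)·270 = 897.5
870p + 270 = 897.5
p = (897.5 − 270) / 870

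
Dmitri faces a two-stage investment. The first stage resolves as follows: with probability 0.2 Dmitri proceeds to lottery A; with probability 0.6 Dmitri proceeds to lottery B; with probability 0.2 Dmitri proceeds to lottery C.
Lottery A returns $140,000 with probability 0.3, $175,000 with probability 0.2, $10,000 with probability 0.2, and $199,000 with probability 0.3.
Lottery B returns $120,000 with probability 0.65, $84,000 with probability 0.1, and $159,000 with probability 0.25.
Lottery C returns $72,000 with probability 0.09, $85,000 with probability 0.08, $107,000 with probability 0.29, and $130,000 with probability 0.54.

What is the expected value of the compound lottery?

EV(A) = 0.3 × 140000 + 0.2 × 175000 + 0.2 × 10000 + 0.3 × 199000 = 42000 + 35000 + 2000 + 59700 = 138700
EV(B) = 0.65 × 120000 + 0.1 × 84000 + 0.25 × 159000 = 78000 + 8400 + 39750 = 126150
EV(C) = 0.09 × 72000 + 0.08 × 85000 + 0.29 × 107000 + 0.54 × 130000 = 6480 + 6800 + 31030 + 70200 = 114510
Overall = 0.2 × 138700 + 0.6 × 126150 + 0.2 × 114510 = 27740 + 75690 + 22902 = 126332

$126,332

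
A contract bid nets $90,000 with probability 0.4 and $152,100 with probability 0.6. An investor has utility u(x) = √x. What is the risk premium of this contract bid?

$1,944

E[u] = 0.4·√90000 + 0.6·√152100 = 0.4·300 + 0.6·390 = 354
CE = (354)² = 125316
Risk premium = EV − CE = 127260 − 125316 = 1944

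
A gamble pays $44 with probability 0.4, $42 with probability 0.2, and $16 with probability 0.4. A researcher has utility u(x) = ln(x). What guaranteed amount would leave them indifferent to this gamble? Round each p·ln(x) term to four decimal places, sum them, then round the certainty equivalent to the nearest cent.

$29.08

E[u] = 0.4·ln(44) + 0.2·ln(42) + 0.4·ln(16) = 1.5137 + 0.7475 + 1.1090 = 3.3702
CE = e^3.3702 ≈ 29.08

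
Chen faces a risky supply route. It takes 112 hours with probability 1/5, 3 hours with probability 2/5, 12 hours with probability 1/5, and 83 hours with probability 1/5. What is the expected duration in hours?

42.6 hours

EV = 1/5 × 112 + 2/5 × 3 + 1/5 × 12 + 1/5 × 83 = 22.4 + 1.2 + 2.4 + 16.6 = 42.6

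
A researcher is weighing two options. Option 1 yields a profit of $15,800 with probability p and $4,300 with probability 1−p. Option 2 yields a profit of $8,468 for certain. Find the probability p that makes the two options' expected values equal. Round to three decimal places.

p = 0.362

p·15800 + (1−p)·4300 = 8468
11500p + 4300 = 8468
p = (8468 − 4300) / 11500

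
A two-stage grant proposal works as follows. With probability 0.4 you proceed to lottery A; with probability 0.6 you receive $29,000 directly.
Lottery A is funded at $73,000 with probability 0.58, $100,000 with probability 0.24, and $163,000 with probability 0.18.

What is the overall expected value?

EV(A) = 0.58 × 73000 + 0.24 × 100000 + 0.18 × 163000 = 42340 + 24000 + 29340 = 95680
Branch B: 29000 (certain)
Overall = 0.4 × 95680 + 0.6 × 29000 = 38272 + 17400 = 55672

$55,672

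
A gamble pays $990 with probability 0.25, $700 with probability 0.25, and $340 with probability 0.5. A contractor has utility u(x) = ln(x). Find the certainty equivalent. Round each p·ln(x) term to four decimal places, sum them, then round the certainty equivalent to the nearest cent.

$532.03

E[u] = 0.25·ln(990) + 0.25·ln(700) + 0.5·ln(340) = 1.7244 + 1.6378 + 2.9145 = 6.2767
CE = e^6.2767 ≈ 532.03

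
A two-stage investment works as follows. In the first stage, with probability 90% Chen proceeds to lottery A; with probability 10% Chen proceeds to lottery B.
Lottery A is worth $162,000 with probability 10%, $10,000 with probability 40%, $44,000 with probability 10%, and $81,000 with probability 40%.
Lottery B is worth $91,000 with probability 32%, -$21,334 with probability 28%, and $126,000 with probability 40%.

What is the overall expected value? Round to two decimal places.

EV(A) = 0.1 × 162000 + 0.4 × 10000 + 0.1 × 44000 + 0.4 × 81000 = 16200 + 4000 + 4400 + 32400 = 57000
EV(B) = 0.32 × 91000 + 0.28 × (-21334) + 0.4 × 126000 = 29120 − 5973.52 + 50400 = 73546.48
Overall = 0.9 × 57000 + 0.1 × 73546.48 = 51300 + 7354.648 = 58654.648

$58,654.65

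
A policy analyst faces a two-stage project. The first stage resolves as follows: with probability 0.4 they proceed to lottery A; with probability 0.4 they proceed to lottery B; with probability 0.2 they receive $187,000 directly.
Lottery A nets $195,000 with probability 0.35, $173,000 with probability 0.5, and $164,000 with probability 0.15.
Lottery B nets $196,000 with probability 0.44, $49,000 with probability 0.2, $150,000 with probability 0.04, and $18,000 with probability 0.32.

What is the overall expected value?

$152,260

EV(A) = 0.35 × 195000 + 0.5 × 173000 + 0.15 × 164000 = 68250 + 86500 + 24600 = 179350
EV(B) = 0.44 × 196000 + 0.2 × 49000 + 0.04 × 150000 + 0.32 × 18000 = 86240 + 9800 + 6000 + 5760 = 107800
Branch C: 187000 (certain)
Overall = 0.4 × 179350 + 0.4 × 107800 + 0.2 × 187000 = 71740 + 43120 + 37400 = 152260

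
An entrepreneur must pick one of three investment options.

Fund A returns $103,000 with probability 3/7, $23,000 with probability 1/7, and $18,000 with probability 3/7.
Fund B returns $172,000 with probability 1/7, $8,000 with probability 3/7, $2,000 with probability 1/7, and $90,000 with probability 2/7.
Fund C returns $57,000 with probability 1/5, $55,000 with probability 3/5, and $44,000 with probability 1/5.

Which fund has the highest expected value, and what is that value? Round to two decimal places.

Fund A = 3/7 × 103000 + 1/7 × 23000 + 3/7 × 18000 = 44142.8571 + 3285.7143 + 7714.2857 = 55142.8571
Fund B = 1/7 × 172000 + 3/7 × 8000 + 1/7 × 2000 + 2/7 × 90000 = 24571.4286 + 3428.5714 + 285.7143 + 25714.2857 = 54000
Fund C = 1/5 × 57000 + 3/5 × 55000 + 1/5 × 44000 = 11400 + 33000 + 8800 = 53200

Fund A ($55,142.86)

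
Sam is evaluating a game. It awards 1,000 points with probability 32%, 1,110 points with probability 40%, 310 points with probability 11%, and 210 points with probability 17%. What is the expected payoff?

833.8 points

EV = 0.32 × 1000 + 0.4 × 1110 + 0.11 × 310 + 0.17 × 210 = 320 + 444 + 34.1 + 35.7 = 833.8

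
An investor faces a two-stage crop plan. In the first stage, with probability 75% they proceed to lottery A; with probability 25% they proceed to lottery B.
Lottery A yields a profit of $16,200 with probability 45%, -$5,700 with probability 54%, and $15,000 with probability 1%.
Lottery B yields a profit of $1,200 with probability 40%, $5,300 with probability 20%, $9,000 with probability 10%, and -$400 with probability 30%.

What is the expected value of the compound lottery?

$3,851.50

EV(A) = 0.45 × 16200 + 0.54 × (-5700) + 0.01 × 15000 = 7290 − 3078 + 150 = 4362
EV(B) = 0.4 × 1200 + 0.2 × 5300 + 0.1 × 9000 + 0.3 × (-400) = 480 + 1060 + 900 − 120 = 2320
Overall = 0.75 × 4362 + 0.25 × 2320 = 3271.5 + 580 = 3851.5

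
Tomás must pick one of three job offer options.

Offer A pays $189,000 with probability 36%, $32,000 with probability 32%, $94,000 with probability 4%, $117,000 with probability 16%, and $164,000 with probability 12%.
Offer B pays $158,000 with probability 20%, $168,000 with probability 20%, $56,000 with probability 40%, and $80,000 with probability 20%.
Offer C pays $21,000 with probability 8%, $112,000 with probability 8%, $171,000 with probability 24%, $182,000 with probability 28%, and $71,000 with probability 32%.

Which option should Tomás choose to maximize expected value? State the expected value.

Offer A = 0.36 × 189000 + 0.32 × 32000 + 0.04 × 94000 + 0.16 × 117000 + 0.12 × 164000 = 68040 + 10240 + 3760 + 18720 + 19680 = 120440
Offer B = 0.2 × 158000 + 0.2 × 168000 + 0.4 × 56000 + 0.2 × 80000 = 31600 + 33600 + 22400 + 16000 = 103600
Offer C = 0.08 × 21000 + 0.08 × 112000 + 0.24 × 171000 + 0.28 × 182000 + 0.32 × 71000 = 1680 + 8960 + 41040 + 50960 + 22720 = 125360

Offer C ($125,360)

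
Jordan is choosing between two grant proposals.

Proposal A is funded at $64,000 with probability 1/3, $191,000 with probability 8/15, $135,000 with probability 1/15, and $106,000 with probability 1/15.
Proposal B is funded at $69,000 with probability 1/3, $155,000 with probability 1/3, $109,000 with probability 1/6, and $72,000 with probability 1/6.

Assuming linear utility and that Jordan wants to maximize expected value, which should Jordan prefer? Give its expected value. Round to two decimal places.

Proposal A = 1/3 × 64000 + 8/15 × 191000 + 1/15 × 135000 + 1/15 × 106000 = 21333.3333 + 101866.6667 + 9000 + 7066.6667 = 139266.6667
Proposal B = 1/3 × 69000 + 1/3 × 155000 + 1/6 × 109000 + 1/6 × 72000 = 23000 + 51666.6667 + 18166.6667 + 12000 = 104833.3333

Proposal A ($139,266.67)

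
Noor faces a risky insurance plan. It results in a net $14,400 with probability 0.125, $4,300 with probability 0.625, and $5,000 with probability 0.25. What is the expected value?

EV = 0.125 × 14400 + 0.625 × 4300 + 0.25 × 5000 = 1800 + 2687.5 + 1250 = 5737.5

$5,737.50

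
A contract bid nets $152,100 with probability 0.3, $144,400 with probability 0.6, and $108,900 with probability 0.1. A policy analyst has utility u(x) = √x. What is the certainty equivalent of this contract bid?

E[u] = 0.3·√152100 + 0.6·√144400 + 0.1·√108900 = 0.3·390 + 0.6·380 + 0.1·330 = 378
CE = (378)² = 142884

$142,884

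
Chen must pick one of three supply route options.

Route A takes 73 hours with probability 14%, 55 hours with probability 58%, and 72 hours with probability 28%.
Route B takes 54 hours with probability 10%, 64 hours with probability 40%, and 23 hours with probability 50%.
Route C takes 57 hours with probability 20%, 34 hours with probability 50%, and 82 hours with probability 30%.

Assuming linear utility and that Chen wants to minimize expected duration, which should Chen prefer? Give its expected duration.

Route B (42.5 hours)

Route A = 0.14 × 73 + 0.58 × 55 + 0.28 × 72 = 10.22 + 31.9 + 20.16 = 62.28
Route B = 0.1 × 54 + 0.4 × 64 + 0.5 × 23 = 5.4 + 25.6 + 11.5 = 42.5
Route C = 0.2 × 57 + 0.5 × 34 + 0.3 × 82 = 11.4 + 17 + 24.6 = 53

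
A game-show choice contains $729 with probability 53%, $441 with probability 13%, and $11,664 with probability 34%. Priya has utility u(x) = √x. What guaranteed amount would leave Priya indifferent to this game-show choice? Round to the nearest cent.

E[u] = 0.53·√729 + 0.13·√441 + 0.34·√11664 = 0.53·27 + 0.13·21 + 0.34·108 = 53.76
CE = (53.76)² = 2890.1376

$2,890.14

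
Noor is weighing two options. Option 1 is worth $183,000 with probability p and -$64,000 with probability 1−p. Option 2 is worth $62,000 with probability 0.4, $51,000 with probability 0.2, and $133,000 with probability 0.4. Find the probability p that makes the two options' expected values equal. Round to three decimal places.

EV(Option 2) = 0.4 × 62000 + 0.2 × 51000 + 0.4 × 133000 = 24800 + 10200 + 53200 = 88200
p·183000 + (1−p)·(-64000) = 88200
247000p − 64000 = 88200
p = (88200 + 64000) / 247000

p = 0.616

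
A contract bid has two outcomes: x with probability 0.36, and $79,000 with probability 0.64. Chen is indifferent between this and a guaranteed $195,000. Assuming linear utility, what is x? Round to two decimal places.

x = $401,222.22

0.36·x + 0.64·79000 = 195000
0.36·x = 195000 − 50560 = 144440
x = 144440 / 0.36 = 401222.2222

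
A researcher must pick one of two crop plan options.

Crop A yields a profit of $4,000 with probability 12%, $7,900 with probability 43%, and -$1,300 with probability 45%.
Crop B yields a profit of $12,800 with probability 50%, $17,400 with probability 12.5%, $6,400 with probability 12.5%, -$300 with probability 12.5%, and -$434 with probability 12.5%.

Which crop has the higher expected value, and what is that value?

Crop A = 0.12 × 4000 + 0.43 × 7900 + 0.45 × (-1300) = 480 + 3397 − 585 = 3292
Crop B = 0.5 × 12800 + 0.125 × 17400 + 0.125 × 6400 + 0.125 × (-300) + 0.125 × (-434) = 6400 + 2175 + 800 − 37.5 − 54.25 = 9283.25

Crop B ($9,283.25)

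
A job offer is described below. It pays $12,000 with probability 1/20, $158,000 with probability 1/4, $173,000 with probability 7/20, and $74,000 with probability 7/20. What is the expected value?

$126,550

EV = 1/20 × 12000 + 1/4 × 158000 + 7/20 × 173000 + 7/20 × 74000 = 600 + 39500 + 60550 + 25900 = 126550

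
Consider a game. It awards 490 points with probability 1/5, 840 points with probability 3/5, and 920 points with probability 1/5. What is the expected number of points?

EV = 1/5 × 490 + 3/5 × 840 + 1/5 × 920 = 98 + 504 + 184 = 786

786 points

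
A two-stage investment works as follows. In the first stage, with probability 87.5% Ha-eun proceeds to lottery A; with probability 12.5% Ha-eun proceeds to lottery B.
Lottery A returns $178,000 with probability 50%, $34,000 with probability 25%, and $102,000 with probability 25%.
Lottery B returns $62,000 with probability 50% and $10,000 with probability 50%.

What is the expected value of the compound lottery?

EV(A) = 0.5 × 178000 + 0.25 × 34000 + 0.25 × 102000 = 89000 + 8500 + 25500 = 123000
EV(B) = 0.5 × 62000 + 0.5 × 10000 = 31000 + 5000 = 36000
Overall = 0.875 × 123000 + 0.125 × 36000 = 107625 + 4500 = 112125

$112,125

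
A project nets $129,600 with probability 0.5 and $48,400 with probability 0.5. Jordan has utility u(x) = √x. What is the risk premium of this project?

$4,900

E[u] = 0.5·√129600 + 0.5·√48400 = 0.5·360 + 0.5·220 = 290
CE = (290)² = 84100
Risk premium = EV − CE = 89000 − 84100 = 4900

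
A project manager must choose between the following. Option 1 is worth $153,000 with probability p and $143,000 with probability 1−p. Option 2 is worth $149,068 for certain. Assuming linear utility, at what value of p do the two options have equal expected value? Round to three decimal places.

p = 0.607

p·153000 + (1−p)·143000 = 149068
10000p + 143000 = 149068
p = (149068 − 143000) / 10000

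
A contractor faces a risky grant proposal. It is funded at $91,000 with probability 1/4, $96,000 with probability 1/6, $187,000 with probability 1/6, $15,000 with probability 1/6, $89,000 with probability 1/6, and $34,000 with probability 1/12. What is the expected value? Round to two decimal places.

EV = 1/4 × 91000 + 1/6 × 96000 + 1/6 × 187000 + 1/6 × 15000 + 1/6 × 89000 + 1/12 × 34000 = 22750 + 16000 + 31166.6667 + 2500 + 14833.3333 + 2833.3333 = 90083.3333

$90,083.33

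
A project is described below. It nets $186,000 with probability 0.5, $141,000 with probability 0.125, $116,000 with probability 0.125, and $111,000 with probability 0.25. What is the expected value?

$152,875

EV = 0.5 × 186000 + 0.125 × 141000 + 0.125 × 116000 + 0.25 × 111000 = 93000 + 17625 + 14500 + 27750 = 152875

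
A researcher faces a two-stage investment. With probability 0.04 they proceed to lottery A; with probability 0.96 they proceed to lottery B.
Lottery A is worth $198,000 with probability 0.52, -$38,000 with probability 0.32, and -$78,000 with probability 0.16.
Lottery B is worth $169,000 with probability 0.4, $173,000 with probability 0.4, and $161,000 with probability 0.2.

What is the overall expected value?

$165,372.80

EV(A) = 0.52 × 198000 + 0.32 × (-38000) + 0.16 × (-78000) = 102960 − 12160 − 12480 = 78320
EV(B) = 0.4 × 169000 + 0.4 × 173000 + 0.2 × 161000 = 67600 + 69200 + 32200 = 169000
Overall = 0.04 × 78320 + 0.96 × 169000 = 3132.8 + 162240 = 165372.8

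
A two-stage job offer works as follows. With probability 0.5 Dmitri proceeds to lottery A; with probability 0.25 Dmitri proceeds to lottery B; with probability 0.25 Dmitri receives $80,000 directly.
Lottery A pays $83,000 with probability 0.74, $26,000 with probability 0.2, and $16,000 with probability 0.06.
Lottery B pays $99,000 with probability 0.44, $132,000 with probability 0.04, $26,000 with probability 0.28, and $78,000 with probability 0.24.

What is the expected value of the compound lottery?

EV(A) = 0.74 × 83000 + 0.2 × 26000 + 0.06 × 16000 = 61420 + 5200 + 960 = 67580
EV(B) = 0.44 × 99000 + 0.04 × 132000 + 0.28 × 26000 + 0.24 × 78000 = 43560 + 5280 + 7280 + 18720 = 74840
Branch C: 80000 (certain)
Overall = 0.5 × 67580 + 0.25 × 74840 + 0.25 × 80000 = 33790 + 18710 + 20000 = 72500

$72,500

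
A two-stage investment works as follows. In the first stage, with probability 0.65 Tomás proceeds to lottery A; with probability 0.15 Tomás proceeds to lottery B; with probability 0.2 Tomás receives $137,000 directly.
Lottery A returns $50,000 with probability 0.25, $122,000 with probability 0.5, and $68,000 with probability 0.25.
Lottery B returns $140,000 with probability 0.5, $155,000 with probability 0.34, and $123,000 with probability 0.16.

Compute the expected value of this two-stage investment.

$107,582

EV(A) = 0.25 × 50000 + 0.5 × 122000 + 0.25 × 68000 = 12500 + 61000 + 17000 = 90500
EV(B) = 0.5 × 140000 + 0.34 × 155000 + 0.16 × 123000 = 70000 + 52700 + 19680 = 142380
Branch C: 137000 (certain)
Overall = 0.65 × 90500 + 0.15 × 142380 + 0.2 × 137000 = 58825 + 21357 + 27400 = 107582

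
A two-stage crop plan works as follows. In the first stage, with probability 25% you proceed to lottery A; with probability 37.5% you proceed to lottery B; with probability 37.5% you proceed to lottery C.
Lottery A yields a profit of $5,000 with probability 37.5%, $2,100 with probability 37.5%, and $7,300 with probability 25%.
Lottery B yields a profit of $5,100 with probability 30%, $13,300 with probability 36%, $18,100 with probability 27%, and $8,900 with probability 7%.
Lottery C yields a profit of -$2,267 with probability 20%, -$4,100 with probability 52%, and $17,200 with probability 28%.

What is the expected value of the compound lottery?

$6,393.85

EV(A) = 0.375 × 5000 + 0.375 × 2100 + 0.25 × 7300 = 1875 + 787.5 + 1825 = 4487.5
EV(B) = 0.3 × 5100 + 0.36 × 13300 + 0.27 × 18100 + 0.07 × 8900 = 1530 + 4788 + 4887 + 623 = 11828
EV(C) = 0.2 × (-2267) + 0.52 × (-4100) + 0.28 × 17200 = -453.4 − 2132 + 4816 = 2230.6
Overall = 0.25 × 4487.5 + 0.375 × 11828 + 0.375 × 2230.6 = 1121.875 + 4435.5 + 836.475 = 6393.85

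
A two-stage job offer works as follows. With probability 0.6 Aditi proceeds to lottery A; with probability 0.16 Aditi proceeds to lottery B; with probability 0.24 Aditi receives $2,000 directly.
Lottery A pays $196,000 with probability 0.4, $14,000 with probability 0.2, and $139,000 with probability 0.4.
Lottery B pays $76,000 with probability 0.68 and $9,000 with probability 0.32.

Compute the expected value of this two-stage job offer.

$91,289.60

EV(A) = 0.4 × 196000 + 0.2 × 14000 + 0.4 × 139000 = 78400 + 2800 + 55600 = 136800
EV(B) = 0.68 × 76000 + 0.32 × 9000 = 51680 + 2880 = 54560
Branch C: 2000 (certain)
Overall = 0.6 × 136800 + 0.16 × 54560 + 0.24 × 2000 = 82080 + 8729.6 + 480 = 91289.6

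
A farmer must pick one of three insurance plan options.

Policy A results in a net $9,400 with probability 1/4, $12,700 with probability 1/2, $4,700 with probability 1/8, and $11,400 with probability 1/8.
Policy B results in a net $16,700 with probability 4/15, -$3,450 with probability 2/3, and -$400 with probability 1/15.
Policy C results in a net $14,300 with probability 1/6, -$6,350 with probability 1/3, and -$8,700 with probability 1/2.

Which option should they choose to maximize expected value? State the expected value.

Policy A ($10,712.50)

Policy A = 1/4 × 9400 + 1/2 × 12700 + 1/8 × 4700 + 1/8 × 11400 = 2350 + 6350 + 587.5 + 1425 = 10712.5
Policy B = 4/15 × 16700 + 2/3 × (-3450) + 1/15 × (-400) = 4453.3333 − 2300 − 26.6667 = 2126.6667
Policy C = 1/6 × 14300 + 1/3 × (-6350) + 1/2 × (-8700) = 2383.3333 − 2116.6667 − 4350 = -4083.3333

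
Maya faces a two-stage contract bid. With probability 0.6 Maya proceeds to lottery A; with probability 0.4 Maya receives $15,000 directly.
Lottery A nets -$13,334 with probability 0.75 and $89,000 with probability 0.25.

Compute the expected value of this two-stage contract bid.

$13,349.70

EV(A) = 0.75 × (-13334) + 0.25 × 89000 = -10000.5 + 22250 = 12249.5
Branch B: 15000 (certain)
Overall = 0.6 × 12249.5 + 0.4 × 15000 = 7349.7 + 6000 = 13349.7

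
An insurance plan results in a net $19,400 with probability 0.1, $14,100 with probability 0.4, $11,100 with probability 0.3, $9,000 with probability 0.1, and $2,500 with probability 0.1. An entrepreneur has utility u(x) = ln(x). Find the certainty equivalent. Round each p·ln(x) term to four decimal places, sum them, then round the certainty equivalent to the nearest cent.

E[u] = 0.1·ln(19400) + 0.4·ln(14100) + 0.3·ln(11100) + 0.1·ln(9000) + 0.1·ln(2500) = 0.9873 + 3.8216 + 2.7944 + 0.9105 + 0.7824 = 9.2962
CE = e^9.2962 ≈ 10896.53

$10,896.53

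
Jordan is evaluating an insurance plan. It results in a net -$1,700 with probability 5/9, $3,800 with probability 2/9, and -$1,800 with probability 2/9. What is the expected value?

EV = 5/9 × (-1700) + 2/9 × 3800 + 2/9 × (-1800) = -944.4444 + 844.4444 − 400 = -500

-$500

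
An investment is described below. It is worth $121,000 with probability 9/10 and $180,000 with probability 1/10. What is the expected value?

EV = 9/10 × 121000 + 1/10 × 180000 = 108900 + 18000 = 126900

$126,900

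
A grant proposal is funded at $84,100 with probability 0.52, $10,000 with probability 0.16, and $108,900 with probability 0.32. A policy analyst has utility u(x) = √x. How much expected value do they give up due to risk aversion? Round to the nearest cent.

$5,978.24

E[u] = 0.52·√84100 + 0.16·√10000 + 0.32·√108900 = 0.52·290 + 0.16·100 + 0.32·330 = 272.4
CE = (272.4)² = 74201.76
Risk premium = EV − CE = 80180 − 74201.76 = 5978.24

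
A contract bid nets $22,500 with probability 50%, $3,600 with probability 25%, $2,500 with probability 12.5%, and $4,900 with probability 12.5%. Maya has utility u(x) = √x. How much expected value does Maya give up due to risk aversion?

E[u] = 0.5·√22500 + 0.25·√3600 + 0.125·√2500 + 0.125·√4900 = 0.5·150 + 0.25·60 + 0.125·50 + 0.125·70 = 105
CE = (105)² = 11025
Risk premium = EV − CE = 13075 − 11025 = 2050

$2,050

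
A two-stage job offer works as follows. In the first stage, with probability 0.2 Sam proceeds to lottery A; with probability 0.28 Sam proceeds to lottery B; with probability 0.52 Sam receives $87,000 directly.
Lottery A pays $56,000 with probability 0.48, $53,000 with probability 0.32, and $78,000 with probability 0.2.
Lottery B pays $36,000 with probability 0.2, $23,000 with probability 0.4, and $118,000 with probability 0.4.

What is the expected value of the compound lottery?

$74,936

EV(A) = 0.48 × 56000 + 0.32 × 53000 + 0.2 × 78000 = 26880 + 16960 + 15600 = 59440
EV(B) = 0.2 × 36000 + 0.4 × 23000 + 0.4 × 118000 = 7200 + 9200 + 47200 = 63600
Branch C: 87000 (certain)
Overall = 0.2 × 59440 + 0.28 × 63600 + 0.52 × 87000 = 11888 + 17808 + 45240 = 74936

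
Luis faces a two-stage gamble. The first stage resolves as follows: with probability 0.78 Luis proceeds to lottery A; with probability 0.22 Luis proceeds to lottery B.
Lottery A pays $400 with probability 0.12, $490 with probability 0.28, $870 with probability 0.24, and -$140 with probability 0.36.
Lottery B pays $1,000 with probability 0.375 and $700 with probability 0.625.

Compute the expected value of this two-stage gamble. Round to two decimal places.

$446.76

EV(A) = 0.12 × 400 + 0.28 × 490 + 0.24 × 870 + 0.36 × (-140) = 48 + 137.2 + 208.8 − 50.4 = 343.6
EV(B) = 0.375 × 1000 + 0.625 × 700 = 375 + 437.5 = 812.5
Overall = 0.78 × 343.6 + 0.22 × 812.5 = 268.008 + 178.75 = 446.758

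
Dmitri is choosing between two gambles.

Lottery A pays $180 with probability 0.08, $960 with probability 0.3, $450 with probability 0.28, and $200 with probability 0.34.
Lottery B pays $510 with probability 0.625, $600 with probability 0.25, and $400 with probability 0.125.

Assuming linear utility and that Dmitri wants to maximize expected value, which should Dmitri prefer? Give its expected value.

Lottery B ($518.75)

Lottery A = 0.08 × 180 + 0.3 × 960 + 0.28 × 450 + 0.34 × 200 = 14.4 + 288 + 126 + 68 = 496.4
Lottery B = 0.625 × 510 + 0.25 × 600 + 0.125 × 400 = 318.75 + 150 + 50 = 518.75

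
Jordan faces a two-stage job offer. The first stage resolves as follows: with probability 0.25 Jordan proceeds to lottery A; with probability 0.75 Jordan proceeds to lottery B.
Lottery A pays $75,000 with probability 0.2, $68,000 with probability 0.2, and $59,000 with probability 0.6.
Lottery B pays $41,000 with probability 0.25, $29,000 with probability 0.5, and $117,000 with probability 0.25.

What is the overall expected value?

$56,500

EV(A) = 0.2 × 75000 + 0.2 × 68000 + 0.6 × 59000 = 15000 + 13600 + 35400 = 64000
EV(B) = 0.25 × 41000 + 0.5 × 29000 + 0.25 × 117000 = 10250 + 14500 + 29250 = 54000
Overall = 0.25 × 64000 + 0.75 × 54000 = 16000 + 40500 = 56500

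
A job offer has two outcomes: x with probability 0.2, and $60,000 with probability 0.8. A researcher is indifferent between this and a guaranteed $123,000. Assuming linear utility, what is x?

x = $375,000

0.2·x + 0.8·60000 = 123000
0.2·x = 123000 − 48000 = 75000
x = 75000 / 0.2 = 375000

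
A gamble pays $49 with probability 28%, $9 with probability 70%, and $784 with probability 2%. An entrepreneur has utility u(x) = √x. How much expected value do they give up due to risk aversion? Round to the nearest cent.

$14.36

E[u] = 0.28·√49 + 0.7·√9 + 0.02·√784 = 0.28·7 + 0.7·3 + 0.02·28 = 4.62
CE = (4.62)² = 21.3444
Risk premium = EV − CE = 35.7 − 21.3444 = 14.3556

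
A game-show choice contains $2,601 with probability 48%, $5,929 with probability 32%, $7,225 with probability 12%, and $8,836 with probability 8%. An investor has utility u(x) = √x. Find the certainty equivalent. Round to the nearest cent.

E[u] = 0.48·√2601 + 0.32·√5929 + 0.12·√7225 + 0.08·√8836 = 0.48·51 + 0.32·77 + 0.12·85 + 0.08·94 = 66.84
CE = (66.84)² = 4467.5856

$4,467.59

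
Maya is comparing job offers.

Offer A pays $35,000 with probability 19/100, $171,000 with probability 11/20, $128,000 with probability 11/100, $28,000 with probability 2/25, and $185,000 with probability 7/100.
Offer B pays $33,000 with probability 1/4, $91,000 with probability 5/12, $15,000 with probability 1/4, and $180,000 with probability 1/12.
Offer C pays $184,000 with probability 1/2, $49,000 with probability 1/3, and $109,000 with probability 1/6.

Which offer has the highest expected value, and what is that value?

Offer A = 19/100 × 35000 + 11/20 × 171000 + 11/100 × 128000 + 2/25 × 28000 + 7/100 × 185000 = 6650 + 94050 + 14080 + 2240 + 12950 = 129970
Offer B = 1/4 × 33000 + 5/12 × 91000 + 1/4 × 15000 + 1/12 × 180000 = 8250 + 37916.6667 + 3750 + 15000 = 64916.6667
Offer C = 1/2 × 184000 + 1/3 × 49000 + 1/6 × 109000 = 92000 + 16333.3333 + 18166.6667 = 126500

Offer A ($129,970)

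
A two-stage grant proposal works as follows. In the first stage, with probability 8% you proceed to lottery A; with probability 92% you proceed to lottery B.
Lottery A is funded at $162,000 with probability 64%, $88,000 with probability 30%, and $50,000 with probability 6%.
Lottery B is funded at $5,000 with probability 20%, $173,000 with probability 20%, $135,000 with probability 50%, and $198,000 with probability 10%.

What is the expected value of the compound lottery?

$123,714.40

EV(A) = 0.64 × 162000 + 0.3 × 88000 + 0.06 × 50000 = 103680 + 26400 + 3000 = 133080
EV(B) = 0.2 × 5000 + 0.2 × 173000 + 0.5 × 135000 + 0.1 × 198000 = 1000 + 34600 + 67500 + 19800 = 122900
Overall = 0.08 × 133080 + 0.92 × 122900 = 10646.4 + 113068 = 123714.4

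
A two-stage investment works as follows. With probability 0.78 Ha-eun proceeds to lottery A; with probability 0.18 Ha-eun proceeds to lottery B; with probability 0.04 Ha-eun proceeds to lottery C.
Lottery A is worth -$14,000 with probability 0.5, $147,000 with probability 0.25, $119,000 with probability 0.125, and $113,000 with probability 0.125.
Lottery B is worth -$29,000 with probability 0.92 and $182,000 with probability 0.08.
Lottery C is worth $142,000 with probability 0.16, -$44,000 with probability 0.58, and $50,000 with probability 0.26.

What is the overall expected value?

EV(A) = 0.5 × (-14000) + 0.25 × 147000 + 0.125 × 119000 + 0.125 × 113000 = -7000 + 36750 + 14875 + 14125 = 58750
EV(B) = 0.92 × (-29000) + 0.08 × 182000 = -26680 + 14560 = -12120
EV(C) = 0.16 × 142000 + 0.58 × (-44000) + 0.26 × 50000 = 22720 − 25520 + 13000 = 10200
Overall = 0.78 × 58750 + 0.18 × (-12120) + 0.04 × 10200 = 45825 − 2181.6 + 408 = 44051.4

$44,051.40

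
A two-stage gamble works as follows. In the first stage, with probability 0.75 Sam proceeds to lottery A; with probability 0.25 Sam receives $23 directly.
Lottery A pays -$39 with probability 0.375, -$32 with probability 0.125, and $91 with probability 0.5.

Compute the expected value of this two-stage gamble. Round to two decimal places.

$25.91

EV(A) = 0.375 × (-39) + 0.125 × (-32) + 0.5 × 91 = -14.625 − 4 + 45.5 = 26.875
Branch B: 23 (certain)
Overall = 0.75 × 26.875 + 0.25 × 23 = 20.15625 + 5.75 = 25.90625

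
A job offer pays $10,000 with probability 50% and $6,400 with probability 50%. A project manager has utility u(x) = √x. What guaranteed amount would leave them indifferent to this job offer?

$8,100

E[u] = 0.5·√10000 + 0.5·√6400 = 0.5·100 + 0.5·80 = 90
CE = (90)² = 8100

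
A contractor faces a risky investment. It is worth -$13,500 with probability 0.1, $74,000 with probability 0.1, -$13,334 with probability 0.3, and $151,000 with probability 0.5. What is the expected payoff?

EV = 0.1 × (-13500) + 0.1 × 74000 + 0.3 × (-13334) + 0.5 × 151000 = -1350 + 7400 − 4000.2 + 75500 = 77549.8

$77,549.80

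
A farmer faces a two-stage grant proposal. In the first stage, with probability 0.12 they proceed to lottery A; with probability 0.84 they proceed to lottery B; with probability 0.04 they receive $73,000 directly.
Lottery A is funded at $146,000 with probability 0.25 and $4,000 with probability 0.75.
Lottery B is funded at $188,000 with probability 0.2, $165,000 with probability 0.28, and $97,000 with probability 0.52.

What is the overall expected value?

$120,421.60

EV(A) = 0.25 × 146000 + 0.75 × 4000 = 36500 + 3000 = 39500
EV(B) = 0.2 × 188000 + 0.28 × 165000 + 0.52 × 97000 = 37600 + 46200 + 50440 = 134240
Branch C: 73000 (certain)
Overall = 0.12 × 39500 + 0.84 × 134240 + 0.04 × 73000 = 4740 + 112761.6 + 2920 = 120421.6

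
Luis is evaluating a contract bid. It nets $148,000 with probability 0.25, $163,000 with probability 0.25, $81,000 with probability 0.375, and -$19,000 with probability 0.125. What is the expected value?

$105,750

EV = 0.25 × 148000 + 0.25 × 163000 + 0.375 × 81000 + 0.125 × (-19000) = 37000 + 40750 + 30375 − 2375 = 105750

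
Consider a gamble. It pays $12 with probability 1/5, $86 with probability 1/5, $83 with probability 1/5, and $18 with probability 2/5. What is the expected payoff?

$43.40

EV = 1/5 × 12 + 1/5 × 86 + 1/5 × 83 + 2/5 × 18 = 2.4 + 17.2 + 16.6 + 7.2 = 43.4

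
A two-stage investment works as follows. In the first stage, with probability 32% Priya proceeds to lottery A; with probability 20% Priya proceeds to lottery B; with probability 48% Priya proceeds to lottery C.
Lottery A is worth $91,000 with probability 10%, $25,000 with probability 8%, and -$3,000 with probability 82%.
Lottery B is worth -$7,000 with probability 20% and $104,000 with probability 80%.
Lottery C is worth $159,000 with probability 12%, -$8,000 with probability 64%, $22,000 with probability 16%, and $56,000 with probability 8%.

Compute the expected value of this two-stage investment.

$29,665.60

EV(A) = 0.1 × 91000 + 0.08 × 25000 + 0.82 × (-3000) = 9100 + 2000 − 2460 = 8640
EV(B) = 0.2 × (-7000) + 0.8 × 104000 = -1400 + 83200 = 81800
EV(C) = 0.12 × 159000 + 0.64 × (-8000) + 0.16 × 22000 + 0.08 × 56000 = 19080 − 5120 + 3520 + 4480 = 21960
Overall = 0.32 × 8640 + 0.2 × 81800 + 0.48 × 21960 = 2764.8 + 16360 + 10540.8 = 29665.6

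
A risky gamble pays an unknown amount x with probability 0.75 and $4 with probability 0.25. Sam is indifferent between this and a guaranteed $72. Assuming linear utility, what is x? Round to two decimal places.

x = $94.67

0.75·x + 0.25·4 = 72
0.75·x = 72 − 1 = 71
x = 71 / 0.75 = 94.6667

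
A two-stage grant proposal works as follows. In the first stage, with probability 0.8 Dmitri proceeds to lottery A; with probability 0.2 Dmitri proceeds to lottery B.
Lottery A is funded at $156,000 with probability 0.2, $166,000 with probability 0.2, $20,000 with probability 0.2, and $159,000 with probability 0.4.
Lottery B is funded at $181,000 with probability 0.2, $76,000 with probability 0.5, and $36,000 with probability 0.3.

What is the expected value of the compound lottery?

$122,600

EV(A) = 0.2 × 156000 + 0.2 × 166000 + 0.2 × 20000 + 0.4 × 159000 = 31200 + 33200 + 4000 + 63600 = 132000
EV(B) = 0.2 × 181000 + 0.5 × 76000 + 0.3 × 36000 = 36200 + 38000 + 10800 = 85000
Overall = 0.8 × 132000 + 0.2 × 85000 = 105600 + 17000 = 122600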